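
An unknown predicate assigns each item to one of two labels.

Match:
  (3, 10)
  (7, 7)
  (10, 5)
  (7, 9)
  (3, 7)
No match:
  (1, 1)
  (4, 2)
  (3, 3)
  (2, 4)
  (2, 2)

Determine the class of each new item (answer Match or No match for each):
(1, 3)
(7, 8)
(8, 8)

No match, Match, Match

The common property of the 'Match' items is: sum ≥ 10. No 'No match' item has it.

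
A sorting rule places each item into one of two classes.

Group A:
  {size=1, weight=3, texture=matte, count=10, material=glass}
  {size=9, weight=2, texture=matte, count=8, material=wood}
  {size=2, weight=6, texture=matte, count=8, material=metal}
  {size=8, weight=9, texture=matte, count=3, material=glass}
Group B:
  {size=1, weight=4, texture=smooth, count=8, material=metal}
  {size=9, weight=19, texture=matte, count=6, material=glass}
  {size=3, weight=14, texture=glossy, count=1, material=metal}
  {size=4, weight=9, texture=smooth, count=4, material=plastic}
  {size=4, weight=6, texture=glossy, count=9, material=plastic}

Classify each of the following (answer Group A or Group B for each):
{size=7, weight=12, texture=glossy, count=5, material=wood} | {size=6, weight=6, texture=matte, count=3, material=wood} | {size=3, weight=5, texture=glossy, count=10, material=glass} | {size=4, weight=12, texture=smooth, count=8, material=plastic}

Rule: texture is matte AND weight ≤ 9. This holds for each 'Group A' example and fails for each 'Group B' one.
Group B: {size=7, weight=12, texture=glossy, count=5, material=wood}, since texture is glossy, weight = 12. Group A: {size=6, weight=6, texture=matte, count=3, material=wood}, since texture is matte, weight = 6. Group B: {size=3, weight=5, texture=glossy, count=10, material=glass}, since texture is glossy, weight = 5. Group B: {size=4, weight=12, texture=smooth, count=8, material=plastic}, since texture is smooth, weight = 12.

Group B, Group A, Group B, Group B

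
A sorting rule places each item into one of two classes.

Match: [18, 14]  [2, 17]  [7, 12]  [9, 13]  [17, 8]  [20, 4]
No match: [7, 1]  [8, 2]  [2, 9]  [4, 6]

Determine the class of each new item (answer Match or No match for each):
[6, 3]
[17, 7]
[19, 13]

'Match' ⟺ sum ≥ 19.
[6, 3] — 6+3 = 9, hence No match.
[17, 7] — 17+7 = 24, hence Match.
[19, 13] — 19+13 = 32, hence Match.

No match, Match, Match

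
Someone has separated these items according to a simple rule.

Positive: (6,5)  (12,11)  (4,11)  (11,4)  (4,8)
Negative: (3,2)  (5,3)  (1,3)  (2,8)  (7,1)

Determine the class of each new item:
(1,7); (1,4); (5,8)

Negative, Negative, Positive

One predicate separates the groups cleanly: sum ≥ 11.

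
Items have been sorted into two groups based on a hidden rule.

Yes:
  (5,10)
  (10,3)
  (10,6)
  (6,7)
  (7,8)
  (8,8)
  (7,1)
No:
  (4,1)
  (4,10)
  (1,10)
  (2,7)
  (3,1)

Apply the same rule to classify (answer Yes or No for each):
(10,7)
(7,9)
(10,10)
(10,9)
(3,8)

The pattern is that an item is 'Yes' exactly when: first ≥ 5.
Yes: (10,7), since first 10.
Yes: (7,9), since first 7.
Yes: (10,10), since first 10.
Yes: (10,9), since first 10.
No: (3,8), since first 3.

Yes, Yes, Yes, Yes, No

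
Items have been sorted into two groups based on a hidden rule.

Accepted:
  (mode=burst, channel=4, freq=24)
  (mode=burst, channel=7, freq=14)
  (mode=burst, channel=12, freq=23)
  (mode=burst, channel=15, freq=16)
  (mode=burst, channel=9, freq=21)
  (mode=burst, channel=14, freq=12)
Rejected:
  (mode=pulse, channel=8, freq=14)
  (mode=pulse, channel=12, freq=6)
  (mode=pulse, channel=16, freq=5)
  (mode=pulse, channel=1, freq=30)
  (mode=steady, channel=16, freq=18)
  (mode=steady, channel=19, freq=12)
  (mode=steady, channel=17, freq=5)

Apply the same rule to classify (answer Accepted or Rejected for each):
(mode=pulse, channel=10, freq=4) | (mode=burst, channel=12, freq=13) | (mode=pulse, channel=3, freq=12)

Rejected, Accepted, Rejected

The common property of the 'Accepted' items is: mode is burst. No 'Rejected' item has it.
(mode=pulse, channel=10, freq=4) → mode is pulse → Rejected.
(mode=burst, channel=12, freq=13) → mode is burst → Accepted.
(mode=pulse, channel=3, freq=12) → mode is pulse → Rejected.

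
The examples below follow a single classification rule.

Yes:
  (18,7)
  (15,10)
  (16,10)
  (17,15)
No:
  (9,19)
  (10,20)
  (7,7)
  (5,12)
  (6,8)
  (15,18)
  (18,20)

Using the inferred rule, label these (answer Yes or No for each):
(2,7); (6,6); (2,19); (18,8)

The pattern is that an item is 'Yes' exactly when: first > second.
(2,7): 2 < 7 — lacks this property, so No. (6,6): 6 = 6 — lacks this property, so No. (2,19): 2 < 19 — lacks this property, so No. (18,8): 18 > 8 — passes, so Yes.

No, No, No, Yes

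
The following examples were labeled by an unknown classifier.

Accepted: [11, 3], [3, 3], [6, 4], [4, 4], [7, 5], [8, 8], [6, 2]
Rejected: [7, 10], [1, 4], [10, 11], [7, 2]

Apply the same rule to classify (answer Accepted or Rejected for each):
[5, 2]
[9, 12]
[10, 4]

Rejected, Rejected, Accepted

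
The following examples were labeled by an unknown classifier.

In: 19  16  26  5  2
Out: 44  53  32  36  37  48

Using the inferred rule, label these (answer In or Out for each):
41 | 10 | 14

The rule appears to be: at most 26.

Out, In, In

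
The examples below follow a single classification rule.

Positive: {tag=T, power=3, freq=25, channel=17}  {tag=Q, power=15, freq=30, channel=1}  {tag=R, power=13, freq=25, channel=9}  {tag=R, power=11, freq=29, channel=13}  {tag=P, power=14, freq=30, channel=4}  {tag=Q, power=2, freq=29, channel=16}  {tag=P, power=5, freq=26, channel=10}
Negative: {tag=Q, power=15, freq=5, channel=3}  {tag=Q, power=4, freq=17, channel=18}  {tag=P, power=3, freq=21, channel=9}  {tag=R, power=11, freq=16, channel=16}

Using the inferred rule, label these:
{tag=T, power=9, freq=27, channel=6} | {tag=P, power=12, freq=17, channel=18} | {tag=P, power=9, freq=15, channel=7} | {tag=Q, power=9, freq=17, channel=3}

'Positive' ⟺ freq ≥ 25.

Positive, Negative, Negative, Negative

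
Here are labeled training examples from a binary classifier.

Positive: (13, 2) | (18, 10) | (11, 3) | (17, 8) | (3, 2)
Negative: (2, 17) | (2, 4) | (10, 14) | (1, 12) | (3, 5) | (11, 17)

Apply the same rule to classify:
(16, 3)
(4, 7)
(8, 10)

Positive, Negative, Negative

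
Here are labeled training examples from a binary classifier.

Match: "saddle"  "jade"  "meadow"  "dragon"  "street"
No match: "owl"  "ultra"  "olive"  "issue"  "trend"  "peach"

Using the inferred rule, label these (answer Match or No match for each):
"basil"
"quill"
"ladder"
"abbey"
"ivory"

No match, No match, Match, No match, No match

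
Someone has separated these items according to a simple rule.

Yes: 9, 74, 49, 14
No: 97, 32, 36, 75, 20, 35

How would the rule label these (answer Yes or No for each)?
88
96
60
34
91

No, No, No, Yes, No

The distinguishing property — ≡ 4 (mod 5) — holds for all the 'Yes' cases and none of the 'No' cases.
88 — 88 mod 5 = 3, hence No. 96 — 96 mod 5 = 1, hence No. 60 — 60 mod 5 = 0, hence No. 34 — 34 mod 5 = 4, hence Yes. 91 — 91 mod 5 = 1, hence No.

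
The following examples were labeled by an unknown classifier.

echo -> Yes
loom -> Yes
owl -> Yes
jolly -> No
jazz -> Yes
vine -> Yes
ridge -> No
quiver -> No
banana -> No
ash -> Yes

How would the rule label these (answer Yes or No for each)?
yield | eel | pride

No, Yes, No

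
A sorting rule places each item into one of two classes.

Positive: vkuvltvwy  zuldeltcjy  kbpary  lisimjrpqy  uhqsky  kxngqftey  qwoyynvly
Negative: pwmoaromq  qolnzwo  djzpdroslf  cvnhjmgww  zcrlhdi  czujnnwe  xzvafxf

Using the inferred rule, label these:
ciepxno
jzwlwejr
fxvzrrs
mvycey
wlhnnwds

Negative, Negative, Negative, Positive, Negative

One predicate separates the groups cleanly: contains 'y'.
ciepxno: no 'y' — lacks this property, so Negative. jzwlwejr: no 'y' — lacks this property, so Negative. fxvzrrs: no 'y' — lacks this property, so Negative. mvycey: has 'y' — meets the rule, so Positive. wlhnnwds: no 'y' — lacks this property, so Negative.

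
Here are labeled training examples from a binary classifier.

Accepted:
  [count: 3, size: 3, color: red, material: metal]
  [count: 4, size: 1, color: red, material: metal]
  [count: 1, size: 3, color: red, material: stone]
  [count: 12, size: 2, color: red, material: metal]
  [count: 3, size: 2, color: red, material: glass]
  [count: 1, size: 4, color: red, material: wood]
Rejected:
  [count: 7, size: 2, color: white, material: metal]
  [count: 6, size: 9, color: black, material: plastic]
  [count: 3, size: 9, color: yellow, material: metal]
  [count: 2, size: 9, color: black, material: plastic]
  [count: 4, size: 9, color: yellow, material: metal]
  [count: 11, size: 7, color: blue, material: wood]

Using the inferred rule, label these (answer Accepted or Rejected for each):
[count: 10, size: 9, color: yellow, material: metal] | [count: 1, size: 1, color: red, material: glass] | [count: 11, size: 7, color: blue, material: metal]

The pattern is that an item is 'Accepted' exactly when: color is red.

Rejected, Accepted, Rejected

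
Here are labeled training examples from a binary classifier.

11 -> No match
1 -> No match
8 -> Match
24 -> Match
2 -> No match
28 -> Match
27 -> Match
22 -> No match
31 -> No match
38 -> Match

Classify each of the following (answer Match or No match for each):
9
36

The rule appears to be: digit sum ≥ 5.

Match, Match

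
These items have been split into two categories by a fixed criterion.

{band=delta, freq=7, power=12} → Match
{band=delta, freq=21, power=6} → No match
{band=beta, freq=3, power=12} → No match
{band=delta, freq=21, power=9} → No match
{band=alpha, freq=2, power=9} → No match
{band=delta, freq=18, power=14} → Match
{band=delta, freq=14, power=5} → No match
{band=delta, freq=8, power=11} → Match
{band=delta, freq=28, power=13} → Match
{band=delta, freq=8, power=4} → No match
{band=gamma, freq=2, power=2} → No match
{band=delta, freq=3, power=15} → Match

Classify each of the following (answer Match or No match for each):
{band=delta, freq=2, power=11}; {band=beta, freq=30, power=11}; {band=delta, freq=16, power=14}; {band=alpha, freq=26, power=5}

Match, No match, Match, No match

Every 'Match' example satisfies: band is delta AND power ≥ 11. None of the 'No match' examples do.
{band=delta, freq=2, power=11}: band is delta, power = 11, passes → Match.
{band=beta, freq=30, power=11}: band is beta, power = 11, doesn't qualify → No match.
{band=delta, freq=16, power=14}: band is delta, power = 14, passes → Match.
{band=alpha, freq=26, power=5}: band is alpha, power = 5, doesn't qualify → No match.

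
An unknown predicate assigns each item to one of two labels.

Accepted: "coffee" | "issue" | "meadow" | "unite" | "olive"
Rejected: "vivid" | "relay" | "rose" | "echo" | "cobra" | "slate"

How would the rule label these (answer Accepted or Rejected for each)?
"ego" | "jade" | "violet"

Rejected, Rejected, Accepted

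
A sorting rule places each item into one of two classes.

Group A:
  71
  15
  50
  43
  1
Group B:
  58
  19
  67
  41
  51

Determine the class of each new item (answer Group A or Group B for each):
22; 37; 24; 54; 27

Group A, Group B, Group B, Group B, Group B

The pattern is that an item is 'Group A' exactly when: ≡ 1 (mod 7).
22: Group A (22 mod 7 = 1). 37: Group B (37 mod 7 = 2). 24: Group B (24 mod 7 = 3). 54: Group B (54 mod 7 = 5). 27: Group B (27 mod 7 = 6).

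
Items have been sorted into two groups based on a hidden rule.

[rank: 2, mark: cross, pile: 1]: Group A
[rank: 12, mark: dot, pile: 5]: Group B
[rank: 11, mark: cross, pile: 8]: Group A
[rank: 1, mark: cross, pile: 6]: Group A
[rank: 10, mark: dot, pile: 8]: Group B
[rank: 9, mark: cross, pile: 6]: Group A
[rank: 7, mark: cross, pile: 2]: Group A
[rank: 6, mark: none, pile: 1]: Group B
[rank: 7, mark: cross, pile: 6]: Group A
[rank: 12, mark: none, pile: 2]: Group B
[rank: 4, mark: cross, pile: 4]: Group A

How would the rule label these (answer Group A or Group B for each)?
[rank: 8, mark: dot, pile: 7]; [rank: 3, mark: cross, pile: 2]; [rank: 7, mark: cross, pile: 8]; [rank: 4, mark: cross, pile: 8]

'Group A' ⟺ mark is cross.
[rank: 8, mark: dot, pile: 7]: Group B (mark is dot).
[rank: 3, mark: cross, pile: 2]: Group A (mark is cross).
[rank: 7, mark: cross, pile: 8]: Group A (mark is cross).
[rank: 4, mark: cross, pile: 8]: Group A (mark is cross).

Group B, Group A, Group A, Group A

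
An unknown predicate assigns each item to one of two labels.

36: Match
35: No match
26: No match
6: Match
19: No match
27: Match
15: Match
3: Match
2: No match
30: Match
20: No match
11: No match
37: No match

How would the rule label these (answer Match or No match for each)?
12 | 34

Match, No match

All 'Match' examples share one property — multiple of 3 — and every 'No match' example lacks it.
12 — 12 = 3·4, hence Match. 34 — 34 = 3·11 + 1, hence No match.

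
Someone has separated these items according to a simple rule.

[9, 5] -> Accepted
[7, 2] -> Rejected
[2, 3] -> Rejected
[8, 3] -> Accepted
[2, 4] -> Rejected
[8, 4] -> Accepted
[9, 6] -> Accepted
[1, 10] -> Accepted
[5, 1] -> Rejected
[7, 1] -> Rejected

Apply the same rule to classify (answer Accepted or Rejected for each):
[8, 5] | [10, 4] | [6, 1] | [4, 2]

Accepted, Accepted, Rejected, Rejected

The rule appears to be: sum ≥ 11.
Accepted: [8, 5], since 8+5 = 13.
Accepted: [10, 4], since 10+4 = 14.
Rejected: [6, 1], since 6+1 = 7.
Rejected: [4, 2], since 4+2 = 6.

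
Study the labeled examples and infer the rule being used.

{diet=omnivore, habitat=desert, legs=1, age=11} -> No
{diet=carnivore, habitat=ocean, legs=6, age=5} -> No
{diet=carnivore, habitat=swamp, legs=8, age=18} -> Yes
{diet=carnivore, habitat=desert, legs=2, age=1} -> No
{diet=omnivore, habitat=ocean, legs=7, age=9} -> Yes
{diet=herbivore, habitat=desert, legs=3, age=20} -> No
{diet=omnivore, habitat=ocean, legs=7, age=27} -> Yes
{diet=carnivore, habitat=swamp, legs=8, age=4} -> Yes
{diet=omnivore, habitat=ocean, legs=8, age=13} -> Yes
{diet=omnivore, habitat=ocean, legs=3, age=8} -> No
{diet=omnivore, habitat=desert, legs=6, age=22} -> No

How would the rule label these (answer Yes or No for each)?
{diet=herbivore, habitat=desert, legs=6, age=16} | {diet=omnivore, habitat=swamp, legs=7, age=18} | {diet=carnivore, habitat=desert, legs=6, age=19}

No, Yes, No

Rule: legs ≥ 7. This holds for each 'Yes' example and fails for each 'No' one.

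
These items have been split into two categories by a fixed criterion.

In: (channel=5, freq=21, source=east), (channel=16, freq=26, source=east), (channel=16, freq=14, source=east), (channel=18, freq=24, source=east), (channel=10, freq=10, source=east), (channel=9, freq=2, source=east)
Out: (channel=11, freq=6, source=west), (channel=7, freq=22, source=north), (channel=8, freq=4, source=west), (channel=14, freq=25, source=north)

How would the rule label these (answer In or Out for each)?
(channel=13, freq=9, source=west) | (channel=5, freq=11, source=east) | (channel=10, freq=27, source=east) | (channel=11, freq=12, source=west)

Out, In, In, Out

The pattern is that an item is 'In' exactly when: source is east.
Out: (channel=13, freq=9, source=west), since source is west. In: (channel=5, freq=11, source=east), since source is east. In: (channel=10, freq=27, source=east), since source is east. Out: (channel=11, freq=12, source=west), since source is west.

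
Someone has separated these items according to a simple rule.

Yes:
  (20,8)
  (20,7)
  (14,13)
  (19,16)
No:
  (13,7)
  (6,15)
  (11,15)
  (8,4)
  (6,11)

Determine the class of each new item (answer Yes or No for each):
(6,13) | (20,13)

No, Yes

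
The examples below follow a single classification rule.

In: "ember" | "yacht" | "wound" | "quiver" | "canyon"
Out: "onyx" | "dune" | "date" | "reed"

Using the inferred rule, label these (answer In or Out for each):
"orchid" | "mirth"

The common property of the 'In' items is: length ≥ 5. No 'Out' item has it.
"orchid": length 6, passes → In.
"mirth": length 5, passes → In.

In, In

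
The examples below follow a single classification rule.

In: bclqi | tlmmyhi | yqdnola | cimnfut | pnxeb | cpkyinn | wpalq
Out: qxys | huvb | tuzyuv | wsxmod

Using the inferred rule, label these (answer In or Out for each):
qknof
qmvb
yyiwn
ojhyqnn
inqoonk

In, Out, In, In, In

A rule that fits every label: odd length — true of each 'In' example, false of each 'Out' one.
qknof: In (length 5). qmvb: Out (length 4). yyiwn: In (length 5). ojhyqnn: In (length 7). inqoonk: In (length 7).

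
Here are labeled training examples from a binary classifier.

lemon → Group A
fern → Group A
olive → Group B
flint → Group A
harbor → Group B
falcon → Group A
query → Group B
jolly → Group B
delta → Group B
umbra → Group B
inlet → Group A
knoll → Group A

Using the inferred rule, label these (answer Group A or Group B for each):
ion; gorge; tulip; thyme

Group A, Group B, Group B, Group B

'Group A' ⟺ contains 'n'.
ion — has 'n', hence Group A. gorge — no 'n', hence Group B. tulip — no 'n', hence Group B. thyme — no 'n', hence Group B.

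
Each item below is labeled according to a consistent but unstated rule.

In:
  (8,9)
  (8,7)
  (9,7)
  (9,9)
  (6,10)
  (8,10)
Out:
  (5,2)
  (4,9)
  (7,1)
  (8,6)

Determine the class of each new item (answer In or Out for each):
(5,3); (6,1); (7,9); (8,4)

Out, Out, In, Out

The classifier is using: sum ≥ 15.
(5,3) → 5+3 = 8 → Out.
(6,1) → 6+1 = 7 → Out.
(7,9) → 7+9 = 16 → In.
(8,4) → 8+4 = 12 → Out.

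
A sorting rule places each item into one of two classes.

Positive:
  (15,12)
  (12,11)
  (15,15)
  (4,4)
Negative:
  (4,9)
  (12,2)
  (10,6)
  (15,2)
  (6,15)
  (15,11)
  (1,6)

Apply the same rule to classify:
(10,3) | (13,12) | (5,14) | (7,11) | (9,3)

The rule appears to be: |first − second| ≤ 3.
(10,3) — |10−3| = 7, hence Negative.
(13,12) — |13−12| = 1, hence Positive.
(5,14) — |5−14| = 9, hence Negative.
(7,11) — |7−11| = 4, hence Negative.
(9,3) — |9−3| = 6, hence Negative.

Negative, Positive, Negative, Negative, Negative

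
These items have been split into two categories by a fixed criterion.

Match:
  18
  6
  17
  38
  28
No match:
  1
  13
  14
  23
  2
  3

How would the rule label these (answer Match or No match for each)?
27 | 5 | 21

'Match' ⟺ digit sum ≥ 6.
27: digit sum 2+7 = 9 — qualifies, so Match. 5: digit sum 5 — fails this test, so No match. 21: digit sum 2+1 = 3 — fails this test, so No match.

Match, No match, No match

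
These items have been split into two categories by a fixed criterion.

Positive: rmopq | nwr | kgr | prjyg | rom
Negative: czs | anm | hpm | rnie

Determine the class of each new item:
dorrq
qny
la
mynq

The pattern is that an item is 'Positive' exactly when: odd length AND contains 'r'.
dorrq → length 5, has 'r' → Positive.
qny → length 3, no 'r' → Negative.
la → length 2, no 'r' → Negative.
mynq → length 4, no 'r' → Negative.

Positive, Negative, Negative, Negative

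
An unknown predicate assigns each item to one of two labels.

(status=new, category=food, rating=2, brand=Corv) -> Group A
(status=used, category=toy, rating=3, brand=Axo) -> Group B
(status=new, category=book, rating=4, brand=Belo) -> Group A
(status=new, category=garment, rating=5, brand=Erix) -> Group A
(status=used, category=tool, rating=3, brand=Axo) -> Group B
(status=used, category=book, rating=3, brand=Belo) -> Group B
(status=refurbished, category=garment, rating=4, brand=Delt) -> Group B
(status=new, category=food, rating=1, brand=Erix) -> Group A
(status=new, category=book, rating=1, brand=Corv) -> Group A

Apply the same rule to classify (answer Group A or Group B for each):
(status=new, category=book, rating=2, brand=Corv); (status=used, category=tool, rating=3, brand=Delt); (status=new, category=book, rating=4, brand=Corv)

Checking candidate rules against both groups, what survives is: status is new.
(status=new, category=book, rating=2, brand=Corv): status is new, checks out → Group A. (status=used, category=tool, rating=3, brand=Delt): status is used, does not pass → Group B. (status=new, category=book, rating=4, brand=Corv): status is new, checks out → Group A.

Group A, Group B, Group A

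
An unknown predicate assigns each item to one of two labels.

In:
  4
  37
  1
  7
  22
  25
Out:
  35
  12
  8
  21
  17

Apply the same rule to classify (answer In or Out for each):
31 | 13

In, In

'In' ⟺ ≡ 1 (mod 3).
31 — 31 mod 3 = 1, hence In.
13 — 13 mod 3 = 1, hence In.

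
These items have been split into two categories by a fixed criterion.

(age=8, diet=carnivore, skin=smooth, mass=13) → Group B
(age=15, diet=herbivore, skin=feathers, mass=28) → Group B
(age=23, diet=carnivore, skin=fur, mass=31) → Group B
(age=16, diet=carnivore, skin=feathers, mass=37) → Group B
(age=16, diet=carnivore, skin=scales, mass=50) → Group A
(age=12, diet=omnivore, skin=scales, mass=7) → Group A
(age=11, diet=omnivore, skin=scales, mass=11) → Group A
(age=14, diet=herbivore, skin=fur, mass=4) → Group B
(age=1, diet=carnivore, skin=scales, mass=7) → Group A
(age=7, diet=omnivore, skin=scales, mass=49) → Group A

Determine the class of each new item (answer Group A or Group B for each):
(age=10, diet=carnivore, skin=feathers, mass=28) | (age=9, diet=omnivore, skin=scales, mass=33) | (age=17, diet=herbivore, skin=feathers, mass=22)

Group B, Group A, Group B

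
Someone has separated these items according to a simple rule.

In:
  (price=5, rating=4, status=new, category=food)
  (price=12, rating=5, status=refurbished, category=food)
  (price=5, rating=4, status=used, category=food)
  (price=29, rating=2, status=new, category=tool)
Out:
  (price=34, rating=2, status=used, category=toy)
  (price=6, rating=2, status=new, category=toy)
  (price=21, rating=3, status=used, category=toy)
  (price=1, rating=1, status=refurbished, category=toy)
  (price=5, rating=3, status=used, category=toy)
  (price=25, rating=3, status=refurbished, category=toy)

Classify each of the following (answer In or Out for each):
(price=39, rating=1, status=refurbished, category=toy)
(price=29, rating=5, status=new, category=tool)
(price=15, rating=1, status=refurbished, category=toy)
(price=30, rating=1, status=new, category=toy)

All 'In' examples share one property — category is not toy — and every 'Out' example lacks it.
(price=39, rating=1, status=refurbished, category=toy): Out (category is toy). (price=29, rating=5, status=new, category=tool): In (category is tool). (price=15, rating=1, status=refurbished, category=toy): Out (category is toy). (price=30, rating=1, status=new, category=toy): Out (category is toy).

Out, In, Out, Out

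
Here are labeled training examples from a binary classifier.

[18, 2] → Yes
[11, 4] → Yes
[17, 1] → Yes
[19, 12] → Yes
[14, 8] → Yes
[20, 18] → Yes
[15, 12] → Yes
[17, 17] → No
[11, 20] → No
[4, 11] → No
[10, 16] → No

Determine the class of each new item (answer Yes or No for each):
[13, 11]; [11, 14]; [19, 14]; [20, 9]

The classifier is using: first > second.

Yes, No, Yes, Yes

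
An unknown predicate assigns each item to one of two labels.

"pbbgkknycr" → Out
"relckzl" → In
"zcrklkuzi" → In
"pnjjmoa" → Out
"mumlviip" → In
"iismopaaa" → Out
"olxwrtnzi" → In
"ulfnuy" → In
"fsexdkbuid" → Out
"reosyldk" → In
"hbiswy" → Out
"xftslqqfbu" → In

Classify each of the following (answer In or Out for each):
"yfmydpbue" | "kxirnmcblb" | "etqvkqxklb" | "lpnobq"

Out, In, In, In

The classifier is using: contains 'l'.
"yfmydpbue": Out (no 'l'). "kxirnmcblb": In (has 'l'). "etqvkqxklb": In (has 'l'). "lpnobq": In (has 'l').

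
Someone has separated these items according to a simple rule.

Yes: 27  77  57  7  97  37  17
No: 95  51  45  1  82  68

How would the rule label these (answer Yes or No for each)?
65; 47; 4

The classifier is using: ends in digit 7.
65 — last digit 5, hence No. 47 — last digit 7, hence Yes. 4 — last digit 4, hence No.

No, Yes, No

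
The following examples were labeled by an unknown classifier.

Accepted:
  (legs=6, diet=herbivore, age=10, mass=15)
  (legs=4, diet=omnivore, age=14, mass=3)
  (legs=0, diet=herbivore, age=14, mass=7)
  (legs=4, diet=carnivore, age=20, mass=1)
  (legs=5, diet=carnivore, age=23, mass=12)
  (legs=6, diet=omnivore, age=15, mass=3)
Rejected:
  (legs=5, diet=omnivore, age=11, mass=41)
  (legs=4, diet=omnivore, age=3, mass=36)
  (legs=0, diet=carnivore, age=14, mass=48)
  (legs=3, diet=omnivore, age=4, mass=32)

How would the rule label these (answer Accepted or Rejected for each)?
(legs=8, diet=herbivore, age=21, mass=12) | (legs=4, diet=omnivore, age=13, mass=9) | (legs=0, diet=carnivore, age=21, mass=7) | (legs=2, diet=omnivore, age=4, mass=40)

Accepted, Accepted, Accepted, Rejected

The distinguishing property — mass ≤ 15 — holds for all the 'Accepted' cases and none of the 'Rejected' cases.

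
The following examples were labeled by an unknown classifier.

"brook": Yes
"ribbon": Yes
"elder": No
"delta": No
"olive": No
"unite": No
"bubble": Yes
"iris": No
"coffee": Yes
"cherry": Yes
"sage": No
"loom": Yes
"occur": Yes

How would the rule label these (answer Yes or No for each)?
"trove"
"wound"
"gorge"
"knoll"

Checking candidate rules against both groups, what survives is: has a double letter.
"trove" — no doubled letter, hence No.
"wound" — no doubled letter, hence No.
"gorge" — no doubled letter, hence No.
"knoll" — 'll' doubled, hence Yes.

No, No, No, Yes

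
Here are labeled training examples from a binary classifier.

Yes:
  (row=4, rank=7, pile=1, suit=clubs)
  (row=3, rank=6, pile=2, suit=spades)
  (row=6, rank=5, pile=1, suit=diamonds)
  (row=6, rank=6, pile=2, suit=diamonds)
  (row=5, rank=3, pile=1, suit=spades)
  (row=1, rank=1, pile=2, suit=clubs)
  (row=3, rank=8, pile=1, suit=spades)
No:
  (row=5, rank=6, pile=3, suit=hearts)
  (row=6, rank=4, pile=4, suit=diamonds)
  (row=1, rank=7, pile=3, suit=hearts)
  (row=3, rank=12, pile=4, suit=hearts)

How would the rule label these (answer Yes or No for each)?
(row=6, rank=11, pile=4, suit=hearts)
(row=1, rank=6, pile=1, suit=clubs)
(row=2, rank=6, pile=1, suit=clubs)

No, Yes, Yes

All 'Yes' examples share one property — pile ≤ 2 — and every 'No' example lacks it.
(row=6, rank=11, pile=4, suit=hearts) → pile = 4 → No. (row=1, rank=6, pile=1, suit=clubs) → pile = 1 → Yes. (row=2, rank=6, pile=1, suit=clubs) → pile = 1 → Yes.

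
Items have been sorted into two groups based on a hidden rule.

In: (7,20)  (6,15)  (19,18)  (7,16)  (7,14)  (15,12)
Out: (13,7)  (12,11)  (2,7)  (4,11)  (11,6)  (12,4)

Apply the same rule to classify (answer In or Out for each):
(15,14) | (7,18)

In, In

Rule: second ≥ 12. This holds for each 'In' example and fails for each 'Out' one.
(15,14): second 14 — fits, so In.
(7,18): second 18 — fits, so In.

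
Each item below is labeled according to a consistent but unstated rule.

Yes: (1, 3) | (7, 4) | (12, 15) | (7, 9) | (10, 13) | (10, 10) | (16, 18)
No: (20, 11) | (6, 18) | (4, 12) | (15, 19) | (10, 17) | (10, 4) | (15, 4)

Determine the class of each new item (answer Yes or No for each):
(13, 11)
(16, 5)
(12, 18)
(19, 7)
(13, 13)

Yes, No, No, No, Yes

All 'Yes' examples share one property — |first − second| ≤ 3 — and every 'No' example lacks it.
(13, 11) → |13−11| = 2 → Yes.
(16, 5) → |16−5| = 11 → No.
(12, 18) → |12−18| = 6 → No.
(19, 7) → |19−7| = 12 → No.
(13, 13) → |13−13| = 0 → Yes.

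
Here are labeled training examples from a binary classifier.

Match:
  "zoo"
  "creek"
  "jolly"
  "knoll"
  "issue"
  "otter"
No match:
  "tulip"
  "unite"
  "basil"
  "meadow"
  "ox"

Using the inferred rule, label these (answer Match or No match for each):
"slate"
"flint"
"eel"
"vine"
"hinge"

Rule: has a double letter. This holds for each 'Match' example and fails for each 'No match' one.
"slate": no doubled letter, does not pass → No match. "flint": no doubled letter, does not pass → No match. "eel": 'ee' doubled, passes → Match. "vine": no doubled letter, does not pass → No match. "hinge": no doubled letter, does not pass → No match.

No match, No match, Match, No match, No match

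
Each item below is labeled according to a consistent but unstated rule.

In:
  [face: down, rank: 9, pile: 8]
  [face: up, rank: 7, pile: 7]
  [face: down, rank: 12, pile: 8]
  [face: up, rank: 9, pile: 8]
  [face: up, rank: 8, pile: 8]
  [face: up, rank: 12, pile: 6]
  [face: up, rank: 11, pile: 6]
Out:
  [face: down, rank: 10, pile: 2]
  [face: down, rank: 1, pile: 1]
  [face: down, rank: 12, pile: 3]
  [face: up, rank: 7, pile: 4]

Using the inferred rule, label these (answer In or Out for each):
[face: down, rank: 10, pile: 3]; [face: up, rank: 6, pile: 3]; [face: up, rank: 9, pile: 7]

Out, Out, In

The pattern is that an item is 'In' exactly when: pile ≥ 6.
[face: down, rank: 10, pile: 3] — pile = 3, hence Out.
[face: up, rank: 6, pile: 3] — pile = 3, hence Out.
[face: up, rank: 9, pile: 7] — pile = 7, hence In.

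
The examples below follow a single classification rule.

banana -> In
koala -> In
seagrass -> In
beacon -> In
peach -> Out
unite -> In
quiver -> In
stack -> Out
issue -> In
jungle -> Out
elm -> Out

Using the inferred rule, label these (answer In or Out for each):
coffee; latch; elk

In, Out, Out

The distinguishing property — has ≥ 3 vowels — holds for all the 'In' cases and none of the 'Out' cases.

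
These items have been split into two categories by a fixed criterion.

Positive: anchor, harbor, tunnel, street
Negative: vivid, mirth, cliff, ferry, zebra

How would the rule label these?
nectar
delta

Rule: even length. This holds for each 'Positive' example and fails for each 'Negative' one.
nectar: Positive (length 6).
delta: Negative (length 5).

Positive, Negative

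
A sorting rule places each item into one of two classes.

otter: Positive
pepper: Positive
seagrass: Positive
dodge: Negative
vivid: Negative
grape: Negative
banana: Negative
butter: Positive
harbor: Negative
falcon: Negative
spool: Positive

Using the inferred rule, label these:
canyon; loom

Negative, Positive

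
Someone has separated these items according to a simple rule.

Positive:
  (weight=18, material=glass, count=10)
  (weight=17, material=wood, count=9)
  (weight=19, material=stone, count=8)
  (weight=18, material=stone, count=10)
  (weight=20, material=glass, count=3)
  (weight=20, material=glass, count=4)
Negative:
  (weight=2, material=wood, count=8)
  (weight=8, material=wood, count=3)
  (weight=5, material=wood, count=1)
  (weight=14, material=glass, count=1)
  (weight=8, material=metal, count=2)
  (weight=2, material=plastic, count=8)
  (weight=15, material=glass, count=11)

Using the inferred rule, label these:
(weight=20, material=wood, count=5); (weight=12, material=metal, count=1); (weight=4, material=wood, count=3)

The pattern is that an item is 'Positive' exactly when: weight ≥ 17.
(weight=20, material=wood, count=5): weight = 20 — satisfies this, so Positive.
(weight=12, material=metal, count=1): weight = 12 — does not fit, so Negative.
(weight=4, material=wood, count=3): weight = 4 — does not fit, so Negative.

Positive, Negative, Negative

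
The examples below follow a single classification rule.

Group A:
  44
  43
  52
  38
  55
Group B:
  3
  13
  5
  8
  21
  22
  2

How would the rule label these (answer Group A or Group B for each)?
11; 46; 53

Group B, Group A, Group A

The distinguishing property — at least 38 — holds for all the 'Group A' cases and none of the 'Group B' cases.
11: 11 < 38, fails the rule → Group B. 46: 46 ≥ 38, meets the rule → Group A. 53: 53 ≥ 38, meets the rule → Group A.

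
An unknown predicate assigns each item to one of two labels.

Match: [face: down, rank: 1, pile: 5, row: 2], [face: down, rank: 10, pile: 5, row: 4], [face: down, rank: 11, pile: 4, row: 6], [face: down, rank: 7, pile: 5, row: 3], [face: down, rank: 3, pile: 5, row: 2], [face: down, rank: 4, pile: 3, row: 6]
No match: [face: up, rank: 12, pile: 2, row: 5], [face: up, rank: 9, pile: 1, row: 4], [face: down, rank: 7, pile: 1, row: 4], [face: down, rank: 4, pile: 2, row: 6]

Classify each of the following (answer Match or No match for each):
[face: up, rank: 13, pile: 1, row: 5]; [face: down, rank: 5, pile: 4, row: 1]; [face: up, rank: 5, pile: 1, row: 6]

No match, Match, No match

The pattern is that an item is 'Match' exactly when: pile ≥ 3.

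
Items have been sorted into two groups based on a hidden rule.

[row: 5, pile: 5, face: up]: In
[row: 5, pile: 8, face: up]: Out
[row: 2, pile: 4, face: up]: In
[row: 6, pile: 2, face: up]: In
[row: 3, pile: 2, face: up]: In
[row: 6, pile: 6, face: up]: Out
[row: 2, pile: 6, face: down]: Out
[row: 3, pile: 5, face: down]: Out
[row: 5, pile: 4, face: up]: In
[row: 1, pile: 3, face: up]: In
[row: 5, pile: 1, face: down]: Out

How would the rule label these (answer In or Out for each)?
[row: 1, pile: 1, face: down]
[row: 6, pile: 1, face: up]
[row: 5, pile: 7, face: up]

The pattern is that an item is 'In' exactly when: face is up AND pile ≤ 5.
[row: 1, pile: 1, face: down]: face is down, pile = 1 — does not satisfy this, so Out.
[row: 6, pile: 1, face: up]: face is up, pile = 1 — fits, so In.
[row: 5, pile: 7, face: up]: face is up, pile = 7 — does not satisfy this, so Out.

Out, In, Out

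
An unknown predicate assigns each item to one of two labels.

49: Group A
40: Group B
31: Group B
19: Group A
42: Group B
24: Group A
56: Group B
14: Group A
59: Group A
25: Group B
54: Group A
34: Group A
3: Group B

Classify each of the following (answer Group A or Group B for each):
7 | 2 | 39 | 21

Rule: ≡ 4 (mod 5). This holds for each 'Group A' example and fails for each 'Group B' one.
7 → 7 mod 5 = 2 → Group B. 2 → 2 mod 5 = 2 → Group B. 39 → 39 mod 5 = 4 → Group A. 21 → 21 mod 5 = 1 → Group B.

Group B, Group B, Group A, Group B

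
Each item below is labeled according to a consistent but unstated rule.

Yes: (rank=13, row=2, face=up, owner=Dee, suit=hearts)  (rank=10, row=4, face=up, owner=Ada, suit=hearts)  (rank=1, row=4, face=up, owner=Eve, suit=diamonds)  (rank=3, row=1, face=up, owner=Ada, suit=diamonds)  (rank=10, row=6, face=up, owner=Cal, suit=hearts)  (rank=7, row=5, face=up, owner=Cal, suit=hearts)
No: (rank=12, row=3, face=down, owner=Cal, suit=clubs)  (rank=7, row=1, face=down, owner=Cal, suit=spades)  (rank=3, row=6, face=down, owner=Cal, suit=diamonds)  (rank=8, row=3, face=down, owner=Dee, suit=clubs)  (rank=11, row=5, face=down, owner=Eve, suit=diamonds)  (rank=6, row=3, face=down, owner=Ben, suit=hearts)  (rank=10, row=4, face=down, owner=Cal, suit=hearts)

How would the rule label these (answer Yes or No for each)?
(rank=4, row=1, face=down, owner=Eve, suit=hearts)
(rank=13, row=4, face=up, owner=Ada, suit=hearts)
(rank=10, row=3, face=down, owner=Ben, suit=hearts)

No, Yes, No

Looking at the examples, the only property every 'Yes' case has and every 'No' case lacks is: face is up.
(rank=4, row=1, face=down, owner=Eve, suit=hearts) — face is down, hence No.
(rank=13, row=4, face=up, owner=Ada, suit=hearts) — face is up, hence Yes.
(rank=10, row=3, face=down, owner=Ben, suit=hearts) — face is down, hence No.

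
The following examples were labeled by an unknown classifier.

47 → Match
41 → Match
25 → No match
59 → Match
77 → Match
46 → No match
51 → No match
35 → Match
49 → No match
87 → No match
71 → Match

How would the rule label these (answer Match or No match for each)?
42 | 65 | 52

The classifier is using: ≡ 2 (mod 3).

No match, Match, No match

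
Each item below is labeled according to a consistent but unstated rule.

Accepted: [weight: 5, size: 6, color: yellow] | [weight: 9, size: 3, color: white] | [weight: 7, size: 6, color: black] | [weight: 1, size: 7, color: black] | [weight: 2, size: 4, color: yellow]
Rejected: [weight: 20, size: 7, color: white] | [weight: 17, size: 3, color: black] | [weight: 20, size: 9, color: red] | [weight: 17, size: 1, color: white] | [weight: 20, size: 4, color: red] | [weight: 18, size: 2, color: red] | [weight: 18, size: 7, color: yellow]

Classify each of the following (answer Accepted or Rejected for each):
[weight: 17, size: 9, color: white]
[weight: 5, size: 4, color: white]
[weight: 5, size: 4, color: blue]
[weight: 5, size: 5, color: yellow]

Rule: weight ≤ 9. This holds for each 'Accepted' example and fails for each 'Rejected' one.
[weight: 17, size: 9, color: white]: weight = 17, doesn't qualify → Rejected. [weight: 5, size: 4, color: white]: weight = 5, qualifies → Accepted. [weight: 5, size: 4, color: blue]: weight = 5, qualifies → Accepted. [weight: 5, size: 5, color: yellow]: weight = 5, qualifies → Accepted.

Rejected, Accepted, Accepted, Accepted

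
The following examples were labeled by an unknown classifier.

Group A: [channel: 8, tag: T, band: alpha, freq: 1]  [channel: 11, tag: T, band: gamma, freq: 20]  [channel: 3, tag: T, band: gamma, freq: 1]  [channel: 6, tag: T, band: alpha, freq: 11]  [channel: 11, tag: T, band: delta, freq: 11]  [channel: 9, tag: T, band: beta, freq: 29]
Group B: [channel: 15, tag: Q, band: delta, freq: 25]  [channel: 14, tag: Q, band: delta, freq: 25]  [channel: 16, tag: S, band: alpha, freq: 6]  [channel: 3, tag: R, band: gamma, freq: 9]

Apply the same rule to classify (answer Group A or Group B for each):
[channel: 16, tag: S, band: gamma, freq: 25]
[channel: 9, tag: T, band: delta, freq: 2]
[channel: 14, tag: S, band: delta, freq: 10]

Group B, Group A, Group B

The rule appears to be: tag is T.
[channel: 16, tag: S, band: gamma, freq: 25]: tag is S, fails the rule → Group B. [channel: 9, tag: T, band: delta, freq: 2]: tag is T, qualifies → Group A. [channel: 14, tag: S, band: delta, freq: 10]: tag is S, fails the rule → Group B.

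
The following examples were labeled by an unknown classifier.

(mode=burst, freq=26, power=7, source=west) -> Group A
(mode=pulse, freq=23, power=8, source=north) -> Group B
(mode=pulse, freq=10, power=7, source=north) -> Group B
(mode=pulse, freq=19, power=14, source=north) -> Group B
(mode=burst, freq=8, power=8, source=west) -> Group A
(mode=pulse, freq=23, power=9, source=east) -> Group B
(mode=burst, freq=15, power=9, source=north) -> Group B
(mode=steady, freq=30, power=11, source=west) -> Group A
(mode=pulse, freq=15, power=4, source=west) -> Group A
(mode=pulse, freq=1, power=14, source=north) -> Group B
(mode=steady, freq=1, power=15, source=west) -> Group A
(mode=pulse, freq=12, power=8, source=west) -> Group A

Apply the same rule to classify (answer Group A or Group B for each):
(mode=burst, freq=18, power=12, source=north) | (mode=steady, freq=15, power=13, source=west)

Every 'Group A' example satisfies: source is west. None of the 'Group B' examples do.
(mode=burst, freq=18, power=12, source=north): source is north — does not pass, so Group B. (mode=steady, freq=15, power=13, source=west): source is west — matches, so Group A.

Group B, Group A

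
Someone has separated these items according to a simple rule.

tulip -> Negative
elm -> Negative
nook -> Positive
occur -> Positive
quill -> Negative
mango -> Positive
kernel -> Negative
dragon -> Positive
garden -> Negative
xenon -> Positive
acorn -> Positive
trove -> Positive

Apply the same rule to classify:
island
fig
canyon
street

Negative, Negative, Positive, Negative

All 'Positive' examples share one property — contains 'o' — and every 'Negative' example lacks it.
island: no 'o', does not satisfy this → Negative.
fig: no 'o', does not satisfy this → Negative.
canyon: has 'o', matches → Positive.
street: no 'o', does not satisfy this → Negative.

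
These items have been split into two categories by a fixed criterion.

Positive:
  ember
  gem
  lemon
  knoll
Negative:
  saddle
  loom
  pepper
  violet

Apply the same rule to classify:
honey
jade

The rule appears to be: odd length.
honey: Positive (length 5).
jade: Negative (length 4).

Positive, Negative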